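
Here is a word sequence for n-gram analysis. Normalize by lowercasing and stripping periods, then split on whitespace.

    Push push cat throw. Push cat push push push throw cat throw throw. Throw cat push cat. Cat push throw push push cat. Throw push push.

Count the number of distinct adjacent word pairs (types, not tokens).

26 tokens → 25 bigram windows in total.
Repeated bigrams (each contributes count−1 duplicates):
  push push: 5
  push cat: 4
  cat push: 3
  cat throw: 3
  throw push: 3
  push throw: 2
  throw cat: 2
  throw throw: 2
16 duplicate windows → 25 − 16 = 9 distinct.

9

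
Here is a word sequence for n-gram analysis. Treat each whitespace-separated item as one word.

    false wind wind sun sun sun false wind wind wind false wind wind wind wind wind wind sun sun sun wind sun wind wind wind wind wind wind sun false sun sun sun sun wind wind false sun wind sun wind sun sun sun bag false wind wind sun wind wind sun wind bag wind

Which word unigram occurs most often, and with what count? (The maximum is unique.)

"wind", 28 times

Unigram frequencies (highest first):
  wind: 28
  sun: 19
  false: 6
  bag: 2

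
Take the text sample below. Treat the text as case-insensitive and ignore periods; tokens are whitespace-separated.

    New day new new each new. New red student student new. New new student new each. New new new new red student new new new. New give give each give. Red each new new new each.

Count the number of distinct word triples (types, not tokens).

36 tokens → 34 trigram windows in total.
Repeated trigrams (each contributes count−1 duplicates):
  new new new: 6
  each new new: 3
  new each new: 2
  new new each: 2
  new new red: 2
  new red student: 2
  student new new: 2
12 duplicate windows → 34 − 12 = 22 distinct.

22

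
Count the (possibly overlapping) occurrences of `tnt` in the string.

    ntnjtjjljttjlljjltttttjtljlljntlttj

0

Sliding a length-3 window over the 35 characters (33 positions):
  (no match at any position)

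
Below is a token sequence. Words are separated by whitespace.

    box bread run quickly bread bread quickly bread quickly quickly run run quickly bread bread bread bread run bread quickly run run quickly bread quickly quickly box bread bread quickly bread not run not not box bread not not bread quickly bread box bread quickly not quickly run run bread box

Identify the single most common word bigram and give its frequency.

"bread quickly", 7 times

Bigram frequencies (highest first):
  bread quickly: 7
  quickly bread: 6
  bread bread: 5
  box bread: 4
  run quickly: 3
  quickly run: 3
  … (14 more, each ≤ 3)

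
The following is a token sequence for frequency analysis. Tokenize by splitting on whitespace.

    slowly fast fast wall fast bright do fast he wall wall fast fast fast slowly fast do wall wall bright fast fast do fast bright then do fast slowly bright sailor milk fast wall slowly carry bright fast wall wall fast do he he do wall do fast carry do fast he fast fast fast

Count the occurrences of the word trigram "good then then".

0

Scanning the 53 overlapping trigram windows for "good then then":
  (none found)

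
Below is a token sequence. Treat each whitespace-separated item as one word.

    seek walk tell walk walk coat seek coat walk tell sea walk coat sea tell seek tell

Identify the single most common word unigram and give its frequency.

Unigram frequencies (highest first):
  walk: 5
  tell: 4
  seek: 3
  coat: 3
  sea: 2

"walk", 5 times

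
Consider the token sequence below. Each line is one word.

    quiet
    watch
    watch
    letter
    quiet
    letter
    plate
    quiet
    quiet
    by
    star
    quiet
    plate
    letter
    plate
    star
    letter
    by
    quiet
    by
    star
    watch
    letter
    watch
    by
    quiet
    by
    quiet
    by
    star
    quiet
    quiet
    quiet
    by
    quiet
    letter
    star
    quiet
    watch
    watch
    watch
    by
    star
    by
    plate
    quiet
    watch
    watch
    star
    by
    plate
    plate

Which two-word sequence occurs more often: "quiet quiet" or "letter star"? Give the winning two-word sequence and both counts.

"quiet quiet" (3 vs 1)

"quiet quiet": 3 occurrences
"letter star": 1 occurrence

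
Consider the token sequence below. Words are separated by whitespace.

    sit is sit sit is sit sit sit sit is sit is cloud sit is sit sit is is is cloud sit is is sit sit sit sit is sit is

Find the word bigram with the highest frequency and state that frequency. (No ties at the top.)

"sit is", 9 times

Bigram frequencies (highest first):
  sit is: 9
  sit sit: 8
  is sit: 6
  is is: 3
  is cloud: 2
  cloud sit: 2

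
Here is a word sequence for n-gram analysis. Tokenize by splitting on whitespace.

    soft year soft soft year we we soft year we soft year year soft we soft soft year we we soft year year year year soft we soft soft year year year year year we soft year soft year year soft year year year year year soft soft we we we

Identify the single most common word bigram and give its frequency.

"year year", 13 times

Bigram frequencies (highest first):
  year year: 13
  soft year: 10
  year soft: 6
  we soft: 6
  soft soft: 4
  year we: 4
  … (2 more, each ≤ 4)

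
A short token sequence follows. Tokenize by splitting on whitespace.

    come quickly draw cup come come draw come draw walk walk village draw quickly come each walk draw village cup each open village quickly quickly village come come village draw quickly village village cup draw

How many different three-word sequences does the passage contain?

35 tokens → 33 trigram windows in total.
Repeated trigrams (each contributes count−1 duplicates):
  village draw quickly: 2
1 duplicate windows → 33 − 1 = 32 distinct.

32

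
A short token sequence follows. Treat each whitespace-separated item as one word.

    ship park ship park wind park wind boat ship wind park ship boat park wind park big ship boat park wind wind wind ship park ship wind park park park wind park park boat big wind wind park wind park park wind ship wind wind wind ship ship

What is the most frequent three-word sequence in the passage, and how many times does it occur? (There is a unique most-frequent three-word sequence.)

Trigram frequencies (highest first):
  park wind park: 4
  wind park park: 3
  ship park ship: 2
  wind park wind: 2
  ship wind park: 2
  ship boat park: 2
  … (27 more, each ≤ 2)

"park wind park", 4 times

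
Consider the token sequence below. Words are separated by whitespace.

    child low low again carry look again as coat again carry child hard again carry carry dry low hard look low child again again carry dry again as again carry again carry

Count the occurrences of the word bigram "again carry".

6

Scanning the 31 overlapping bigram windows for "again carry":
  position 4–5: again carry
  position 10–11: again carry
  position 14–15: again carry
  position 24–25: again carry
  position 29–30: again carry
  position 31–32: again carry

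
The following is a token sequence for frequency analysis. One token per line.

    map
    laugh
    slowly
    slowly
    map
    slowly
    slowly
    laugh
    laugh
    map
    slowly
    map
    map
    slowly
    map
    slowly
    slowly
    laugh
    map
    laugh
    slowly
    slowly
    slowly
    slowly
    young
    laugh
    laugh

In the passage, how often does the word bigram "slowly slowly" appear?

Scanning the 26 overlapping bigram windows for "slowly slowly":
  position 3–4: slowly slowly
  position 6–7: slowly slowly
  position 16–17: slowly slowly
  position 21–22: slowly slowly
  position 22–23: slowly slowly
  position 23–24: slowly slowly

6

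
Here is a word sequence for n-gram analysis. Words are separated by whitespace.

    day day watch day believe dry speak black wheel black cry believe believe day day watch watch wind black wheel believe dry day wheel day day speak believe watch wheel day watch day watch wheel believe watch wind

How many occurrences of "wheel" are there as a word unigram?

5

Scanning the 38 tokens for "wheel":
  position 9: wheel
  position 20: wheel
  position 24: wheel
  position 30: wheel
  position 35: wheel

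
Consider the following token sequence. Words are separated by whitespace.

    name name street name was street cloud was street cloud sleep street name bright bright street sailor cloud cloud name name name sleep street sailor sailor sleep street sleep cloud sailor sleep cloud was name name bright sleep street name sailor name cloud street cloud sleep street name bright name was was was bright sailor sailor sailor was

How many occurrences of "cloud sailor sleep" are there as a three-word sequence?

Scanning the 56 overlapping trigram windows for "cloud sailor sleep":
  position 30–32: cloud sailor sleep

1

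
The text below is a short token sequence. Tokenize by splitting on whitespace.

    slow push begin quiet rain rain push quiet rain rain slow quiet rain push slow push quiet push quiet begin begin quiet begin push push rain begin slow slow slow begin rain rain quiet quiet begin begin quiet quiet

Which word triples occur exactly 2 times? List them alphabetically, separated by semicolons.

Trigram counts meeting the condition (exactly 2 times):
  begin begin quiet: 2
  quiet begin begin: 2
  quiet rain rain: 2

begin begin quiet; quiet begin begin; quiet rain rain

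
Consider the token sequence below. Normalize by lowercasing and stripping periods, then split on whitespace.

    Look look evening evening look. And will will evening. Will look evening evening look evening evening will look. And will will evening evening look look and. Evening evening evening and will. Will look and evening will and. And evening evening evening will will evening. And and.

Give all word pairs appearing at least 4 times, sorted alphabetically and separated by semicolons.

evening evening; evening will; look and; will will

Bigram counts meeting the condition (at least 4 times):
  evening evening: 8
  evening will: 4
  look and: 4
  will will: 4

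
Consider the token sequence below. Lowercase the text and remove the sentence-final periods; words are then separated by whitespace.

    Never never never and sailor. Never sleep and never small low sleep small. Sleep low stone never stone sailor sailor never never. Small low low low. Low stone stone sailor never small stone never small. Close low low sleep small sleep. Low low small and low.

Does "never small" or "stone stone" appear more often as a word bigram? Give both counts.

"never small": 4 occurrences
"stone stone": 1 occurrence

"never small" (4 vs 1)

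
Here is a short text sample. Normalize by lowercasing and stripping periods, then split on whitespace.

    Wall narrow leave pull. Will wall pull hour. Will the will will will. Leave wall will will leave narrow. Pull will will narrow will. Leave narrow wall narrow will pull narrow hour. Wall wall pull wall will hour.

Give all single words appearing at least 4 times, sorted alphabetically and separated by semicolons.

leave; narrow; pull; wall; will

Unigram counts meeting the condition (at least 4 times):
  leave: 4
  narrow: 6
  pull: 5
  wall: 7
  will: 12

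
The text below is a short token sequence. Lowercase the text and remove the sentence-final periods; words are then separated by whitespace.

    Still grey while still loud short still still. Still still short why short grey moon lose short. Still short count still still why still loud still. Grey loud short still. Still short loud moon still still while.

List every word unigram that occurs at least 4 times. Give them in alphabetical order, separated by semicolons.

Unigram counts meeting the condition (at least 4 times):
  loud: 4
  short: 7
  still: 15

loud; short; still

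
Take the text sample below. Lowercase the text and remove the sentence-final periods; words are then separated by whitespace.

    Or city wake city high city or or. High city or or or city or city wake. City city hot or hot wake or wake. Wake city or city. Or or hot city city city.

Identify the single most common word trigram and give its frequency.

Trigram frequencies (highest first):
  city or or: 3
  or city wake: 2
  city wake city: 2
  high city or: 2
  or city or: 2
  city or city: 2
  … (20 more, each ≤ 1)

"city or or", 3 times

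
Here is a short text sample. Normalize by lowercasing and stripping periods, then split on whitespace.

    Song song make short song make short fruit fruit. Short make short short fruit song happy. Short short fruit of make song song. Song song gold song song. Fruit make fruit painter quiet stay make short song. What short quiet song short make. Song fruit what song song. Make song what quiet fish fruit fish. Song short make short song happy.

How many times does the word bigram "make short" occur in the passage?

5

Scanning the 60 overlapping bigram windows for "make short":
  position 3–4: make short
  position 6–7: make short
  position 11–12: make short
  position 35–36: make short
  position 58–59: make short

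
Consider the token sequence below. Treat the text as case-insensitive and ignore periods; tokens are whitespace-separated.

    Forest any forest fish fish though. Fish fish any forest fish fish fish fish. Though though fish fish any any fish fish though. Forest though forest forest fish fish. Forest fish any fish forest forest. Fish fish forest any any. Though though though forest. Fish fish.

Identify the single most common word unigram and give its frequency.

Unigram frequencies (highest first):
  fish: 20
  forest: 11
  though: 8
  any: 7

"fish", 20 times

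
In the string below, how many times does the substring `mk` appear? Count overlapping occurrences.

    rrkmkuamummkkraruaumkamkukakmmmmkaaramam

Sliding a length-2 window over the 40 characters (39 positions):
  position 4–5: mk
  position 11–12: mk
  position 20–21: mk
  position 23–24: mk
  position 32–33: mk

5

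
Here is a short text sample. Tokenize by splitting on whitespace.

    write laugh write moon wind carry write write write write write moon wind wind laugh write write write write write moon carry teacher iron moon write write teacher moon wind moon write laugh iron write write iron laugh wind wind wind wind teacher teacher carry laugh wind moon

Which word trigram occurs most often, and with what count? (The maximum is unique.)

"write write write", 6 times

Trigram frequencies (highest first):
  write write write: 6
  write moon wind: 2
  write write moon: 2
  wind wind wind: 2
  write laugh write: 1
  laugh write moon: 1
  … (32 more, each ≤ 1)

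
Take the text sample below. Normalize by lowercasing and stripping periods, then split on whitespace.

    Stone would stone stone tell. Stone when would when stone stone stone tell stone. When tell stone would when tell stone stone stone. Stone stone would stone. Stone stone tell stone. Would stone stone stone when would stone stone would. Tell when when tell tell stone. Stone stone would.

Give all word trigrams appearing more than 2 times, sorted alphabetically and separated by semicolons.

stone stone stone; stone stone tell; stone stone would; stone tell stone; stone would stone; would stone stone

Trigram counts meeting the condition (more than 2 times):
  stone stone stone: 7
  stone stone tell: 3
  stone stone would: 3
  stone tell stone: 3
  stone would stone: 3
  would stone stone: 4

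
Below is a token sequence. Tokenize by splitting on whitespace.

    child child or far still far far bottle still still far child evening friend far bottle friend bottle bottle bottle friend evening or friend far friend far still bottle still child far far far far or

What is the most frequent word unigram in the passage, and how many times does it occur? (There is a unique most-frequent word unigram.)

Unigram frequencies (highest first):
  far: 11
  bottle: 6
  still: 5
  friend: 5
  child: 4
  or: 3
  … (1 more, each ≤ 2)

"far", 11 times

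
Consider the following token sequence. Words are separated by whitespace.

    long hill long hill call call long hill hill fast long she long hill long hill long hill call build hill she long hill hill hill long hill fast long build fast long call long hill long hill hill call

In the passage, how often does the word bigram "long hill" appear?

10

Scanning the 39 overlapping bigram windows for "long hill":
  position 1–2: long hill
  position 3–4: long hill
  position 7–8: long hill
  position 13–14: long hill
  position 15–16: long hill
  position 17–18: long hill
  position 23–24: long hill
  position 27–28: long hill
  position 35–36: long hill
  position 37–38: long hill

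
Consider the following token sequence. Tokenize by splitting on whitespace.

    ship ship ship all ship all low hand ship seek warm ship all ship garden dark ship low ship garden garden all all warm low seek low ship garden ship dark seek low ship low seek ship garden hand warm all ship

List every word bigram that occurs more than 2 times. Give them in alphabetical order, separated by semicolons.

all ship; low ship; ship all; ship garden

Bigram counts meeting the condition (more than 2 times):
  all ship: 3
  low ship: 3
  ship all: 3
  ship garden: 4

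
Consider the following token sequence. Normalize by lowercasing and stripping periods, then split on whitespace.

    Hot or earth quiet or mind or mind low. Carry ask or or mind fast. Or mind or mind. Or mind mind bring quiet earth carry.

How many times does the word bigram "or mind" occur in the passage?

6

Scanning the 25 overlapping bigram windows for "or mind":
  position 5–6: or mind
  position 7–8: or mind
  position 13–14: or mind
  position 16–17: or mind
  position 18–19: or mind
  position 20–21: or mind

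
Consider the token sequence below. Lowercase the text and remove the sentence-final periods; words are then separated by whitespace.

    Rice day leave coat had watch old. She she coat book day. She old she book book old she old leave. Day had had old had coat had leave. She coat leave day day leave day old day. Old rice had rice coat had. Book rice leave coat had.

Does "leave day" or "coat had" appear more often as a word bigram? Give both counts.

"leave day": 3 occurrences
"coat had": 4 occurrences

"coat had" (4 vs 3)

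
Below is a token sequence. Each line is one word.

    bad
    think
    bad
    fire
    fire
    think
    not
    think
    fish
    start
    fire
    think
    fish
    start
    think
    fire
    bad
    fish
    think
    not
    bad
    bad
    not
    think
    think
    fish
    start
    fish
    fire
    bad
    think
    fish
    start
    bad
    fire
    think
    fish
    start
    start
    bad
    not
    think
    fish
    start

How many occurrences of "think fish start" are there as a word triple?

6

Scanning the 42 overlapping trigram windows for "think fish start":
  position 8–10: think fish start
  position 12–14: think fish start
  position 25–27: think fish start
  position 31–33: think fish start
  position 36–38: think fish start
  position 42–44: think fish start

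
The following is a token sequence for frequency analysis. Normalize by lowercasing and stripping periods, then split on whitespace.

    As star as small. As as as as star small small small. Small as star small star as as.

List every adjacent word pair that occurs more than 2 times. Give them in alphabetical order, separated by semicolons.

as as; as star; small small

Bigram counts meeting the condition (more than 2 times):
  as as: 4
  as star: 3
  small small: 3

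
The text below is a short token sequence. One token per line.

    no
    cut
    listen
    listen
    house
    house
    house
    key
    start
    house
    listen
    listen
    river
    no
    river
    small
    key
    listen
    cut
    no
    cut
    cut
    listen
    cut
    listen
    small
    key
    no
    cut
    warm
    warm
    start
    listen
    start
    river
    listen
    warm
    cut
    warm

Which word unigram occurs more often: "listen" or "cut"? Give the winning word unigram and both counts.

"listen": 9 occurrences
"cut": 7 occurrences

"listen" (9 vs 7)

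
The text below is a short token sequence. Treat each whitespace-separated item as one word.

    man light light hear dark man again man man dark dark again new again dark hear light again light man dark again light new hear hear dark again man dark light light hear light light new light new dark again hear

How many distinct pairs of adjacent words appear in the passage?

26

41 tokens → 40 bigram windows in total.
Repeated bigrams (each contributes count−1 duplicates):
  dark again: 4
  light light: 3
  light new: 3
  man dark: 3
  again light: 2
  again man: 2
  hear dark: 2
  hear light: 2
  … (1 more repeated)
14 duplicate windows → 40 − 14 = 26 distinct.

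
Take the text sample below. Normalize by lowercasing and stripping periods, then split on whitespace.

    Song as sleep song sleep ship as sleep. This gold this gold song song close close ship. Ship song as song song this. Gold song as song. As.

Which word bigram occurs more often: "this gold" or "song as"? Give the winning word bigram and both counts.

"song as" (4 vs 3)

"this gold": 3 occurrences
"song as": 4 occurrences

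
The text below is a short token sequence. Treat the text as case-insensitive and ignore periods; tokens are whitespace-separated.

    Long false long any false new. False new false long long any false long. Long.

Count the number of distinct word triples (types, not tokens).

15 tokens → 13 trigram windows in total.
Repeated trigrams (each contributes count−1 duplicates):
  false long long: 2
  false new false: 2
  long any false: 2
3 duplicate windows → 13 − 3 = 10 distinct.

10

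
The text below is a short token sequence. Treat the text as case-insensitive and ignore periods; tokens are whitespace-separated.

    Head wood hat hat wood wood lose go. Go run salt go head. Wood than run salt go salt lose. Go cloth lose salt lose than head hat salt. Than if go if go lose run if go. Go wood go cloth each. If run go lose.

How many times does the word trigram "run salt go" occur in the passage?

2

Scanning the 45 overlapping trigram windows for "run salt go":
  position 10–12: run salt go
  position 16–18: run salt go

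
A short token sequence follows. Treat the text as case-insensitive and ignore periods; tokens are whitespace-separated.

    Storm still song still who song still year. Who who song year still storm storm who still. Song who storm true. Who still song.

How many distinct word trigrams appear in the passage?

24 tokens → 22 trigram windows in total.
Repeated trigrams (each contributes count−1 duplicates):
  who still song: 2
1 duplicate windows → 22 − 1 = 21 distinct.

21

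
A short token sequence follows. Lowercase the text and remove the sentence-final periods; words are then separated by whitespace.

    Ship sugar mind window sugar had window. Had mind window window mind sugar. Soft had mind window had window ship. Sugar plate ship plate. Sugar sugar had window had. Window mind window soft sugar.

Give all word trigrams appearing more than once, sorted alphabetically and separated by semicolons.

Trigram counts meeting the condition (more than once):
  had mind window: 2
  had window had: 2
  sugar had window: 2
  window had window: 2

had mind window; had window had; sugar had window; window had window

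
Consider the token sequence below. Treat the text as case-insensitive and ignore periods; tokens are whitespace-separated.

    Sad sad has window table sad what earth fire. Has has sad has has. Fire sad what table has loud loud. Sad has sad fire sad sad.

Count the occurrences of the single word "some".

Scanning the 27 tokens for "some":
  (none found)

0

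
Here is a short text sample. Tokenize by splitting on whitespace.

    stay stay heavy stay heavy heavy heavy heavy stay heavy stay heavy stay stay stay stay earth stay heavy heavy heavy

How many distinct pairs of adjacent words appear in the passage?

6

21 tokens → 20 bigram windows in total.
Repeated bigrams (each contributes count−1 duplicates):
  heavy heavy: 5
  stay heavy: 5
  heavy stay: 4
  stay stay: 4
14 duplicate windows → 20 − 14 = 6 distinct.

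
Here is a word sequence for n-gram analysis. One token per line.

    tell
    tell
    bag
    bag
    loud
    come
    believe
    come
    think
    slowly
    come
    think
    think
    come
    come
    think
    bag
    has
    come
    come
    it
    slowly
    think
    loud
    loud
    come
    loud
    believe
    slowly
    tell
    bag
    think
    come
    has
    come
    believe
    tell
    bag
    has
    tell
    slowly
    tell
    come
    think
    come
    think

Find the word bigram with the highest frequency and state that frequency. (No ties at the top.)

"come think", 5 times

Bigram frequencies (highest first):
  come think: 5
  tell bag: 3
  think come: 3
  loud come: 2
  come believe: 2
  come come: 2
  … (25 more, each ≤ 2)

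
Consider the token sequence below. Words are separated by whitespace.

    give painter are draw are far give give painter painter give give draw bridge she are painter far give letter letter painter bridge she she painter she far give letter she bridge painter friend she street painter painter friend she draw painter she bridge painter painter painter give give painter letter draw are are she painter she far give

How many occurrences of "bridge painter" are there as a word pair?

2

Scanning the 58 overlapping bigram windows for "bridge painter":
  position 32–33: bridge painter
  position 44–45: bridge painter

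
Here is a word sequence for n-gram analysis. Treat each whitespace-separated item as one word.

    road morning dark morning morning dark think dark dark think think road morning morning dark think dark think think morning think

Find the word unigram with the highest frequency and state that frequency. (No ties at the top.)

"think", 7 times

Unigram frequencies (highest first):
  think: 7
  morning: 6
  dark: 6
  road: 2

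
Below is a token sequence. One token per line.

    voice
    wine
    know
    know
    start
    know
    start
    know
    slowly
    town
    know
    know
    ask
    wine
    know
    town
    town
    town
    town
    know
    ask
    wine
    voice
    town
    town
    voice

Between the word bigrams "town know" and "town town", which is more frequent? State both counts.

"town town" (4 vs 2)

"town know": 2 occurrences
"town town": 4 occurrences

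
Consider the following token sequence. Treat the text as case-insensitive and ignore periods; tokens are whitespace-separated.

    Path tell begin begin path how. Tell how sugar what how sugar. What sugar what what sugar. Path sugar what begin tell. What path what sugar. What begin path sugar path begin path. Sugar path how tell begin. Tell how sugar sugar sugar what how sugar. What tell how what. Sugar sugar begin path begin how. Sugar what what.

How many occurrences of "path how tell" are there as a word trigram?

2

Scanning the 57 overlapping trigram windows for "path how tell":
  position 5–7: path how tell
  position 35–37: path how tell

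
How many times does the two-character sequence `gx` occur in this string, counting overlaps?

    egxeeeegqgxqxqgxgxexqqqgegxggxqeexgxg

Sliding a length-2 window over the 37 characters (36 positions):
  position 2–3: gx
  position 10–11: gx
  position 15–16: gx
  position 17–18: gx
  position 26–27: gx
  position 29–30: gx
  position 35–36: gx

7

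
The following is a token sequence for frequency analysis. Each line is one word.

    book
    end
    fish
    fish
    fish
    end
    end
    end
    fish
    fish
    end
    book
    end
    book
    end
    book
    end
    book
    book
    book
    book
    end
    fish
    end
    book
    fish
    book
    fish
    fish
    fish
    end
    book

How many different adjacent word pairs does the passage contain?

32 tokens → 31 bigram windows in total.
Repeated bigrams (each contributes count−1 duplicates):
  end book: 6
  book end: 5
  fish fish: 5
  fish end: 4
  book book: 3
  end fish: 3
  book fish: 2
  end end: 2
22 duplicate windows → 31 − 22 = 9 distinct.

9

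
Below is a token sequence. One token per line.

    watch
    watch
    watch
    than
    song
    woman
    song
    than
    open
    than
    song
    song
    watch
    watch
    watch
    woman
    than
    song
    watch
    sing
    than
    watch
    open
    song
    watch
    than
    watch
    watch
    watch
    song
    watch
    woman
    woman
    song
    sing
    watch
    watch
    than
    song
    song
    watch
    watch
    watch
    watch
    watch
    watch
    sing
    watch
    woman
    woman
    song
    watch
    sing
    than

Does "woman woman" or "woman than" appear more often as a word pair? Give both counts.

"woman woman": 2 occurrences
"woman than": 1 occurrence

"woman woman" (2 vs 1)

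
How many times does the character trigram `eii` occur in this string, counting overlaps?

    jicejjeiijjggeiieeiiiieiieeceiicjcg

Sliding a length-3 window over the 35 characters (33 positions):
  position 7–9: eii
  position 14–16: eii
  position 18–20: eii
  position 23–25: eii
  position 29–31: eii

5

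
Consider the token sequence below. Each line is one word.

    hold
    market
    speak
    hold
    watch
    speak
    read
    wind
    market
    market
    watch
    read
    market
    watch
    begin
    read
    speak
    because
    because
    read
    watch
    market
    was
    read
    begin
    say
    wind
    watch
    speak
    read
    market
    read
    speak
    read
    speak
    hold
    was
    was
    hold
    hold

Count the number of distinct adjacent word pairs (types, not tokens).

31

40 tokens → 39 bigram windows in total.
Repeated bigrams (each contributes count−1 duplicates):
  read speak: 3
  speak read: 3
  market watch: 2
  read market: 2
  speak hold: 2
  watch speak: 2
8 duplicate windows → 39 − 8 = 31 distinct.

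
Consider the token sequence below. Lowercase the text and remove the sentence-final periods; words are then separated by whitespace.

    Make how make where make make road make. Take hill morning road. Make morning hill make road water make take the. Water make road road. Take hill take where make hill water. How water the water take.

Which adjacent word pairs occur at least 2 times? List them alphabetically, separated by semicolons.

make road; make take; road make; take hill; the water; water make; where make

Bigram counts meeting the condition (at least 2 times):
  make road: 3
  make take: 2
  road make: 2
  take hill: 2
  the water: 2
  water make: 2
  where make: 2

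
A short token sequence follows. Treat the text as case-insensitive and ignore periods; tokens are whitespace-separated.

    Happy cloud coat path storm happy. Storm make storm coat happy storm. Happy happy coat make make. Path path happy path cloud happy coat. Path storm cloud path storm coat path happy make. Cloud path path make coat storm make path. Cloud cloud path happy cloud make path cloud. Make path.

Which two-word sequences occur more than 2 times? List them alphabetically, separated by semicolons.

Bigram counts meeting the condition (more than 2 times):
  cloud path: 3
  coat path: 3
  make path: 4
  path cloud: 3
  path happy: 3
  path storm: 3

cloud path; coat path; make path; path cloud; path happy; path storm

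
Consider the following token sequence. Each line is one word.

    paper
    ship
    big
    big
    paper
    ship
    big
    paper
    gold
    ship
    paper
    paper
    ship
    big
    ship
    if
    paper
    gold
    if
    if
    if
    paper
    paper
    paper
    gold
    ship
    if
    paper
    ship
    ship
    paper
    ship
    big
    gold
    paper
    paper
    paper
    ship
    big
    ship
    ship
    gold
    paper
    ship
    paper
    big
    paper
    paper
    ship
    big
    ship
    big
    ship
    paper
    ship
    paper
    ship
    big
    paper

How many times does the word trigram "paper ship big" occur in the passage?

7

Scanning the 57 overlapping trigram windows for "paper ship big":
  position 1–3: paper ship big
  position 5–7: paper ship big
  position 12–14: paper ship big
  position 31–33: paper ship big
  position 37–39: paper ship big
  position 48–50: paper ship big
  position 56–58: paper ship big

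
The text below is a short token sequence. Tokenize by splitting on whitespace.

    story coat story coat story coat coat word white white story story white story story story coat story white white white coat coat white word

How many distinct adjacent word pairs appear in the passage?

25 tokens → 24 bigram windows in total.
Repeated bigrams (each contributes count−1 duplicates):
  story coat: 4
  coat story: 3
  story story: 3
  white white: 3
  coat coat: 2
  story white: 2
  white story: 2
12 duplicate windows → 24 − 12 = 12 distinct.

12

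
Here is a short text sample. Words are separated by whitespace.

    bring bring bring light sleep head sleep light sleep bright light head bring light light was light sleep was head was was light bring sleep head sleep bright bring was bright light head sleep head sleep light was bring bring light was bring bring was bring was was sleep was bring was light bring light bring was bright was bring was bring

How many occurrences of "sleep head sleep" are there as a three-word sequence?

Scanning the 60 overlapping trigram windows for "sleep head sleep":
  position 5–7: sleep head sleep
  position 25–27: sleep head sleep
  position 34–36: sleep head sleep

3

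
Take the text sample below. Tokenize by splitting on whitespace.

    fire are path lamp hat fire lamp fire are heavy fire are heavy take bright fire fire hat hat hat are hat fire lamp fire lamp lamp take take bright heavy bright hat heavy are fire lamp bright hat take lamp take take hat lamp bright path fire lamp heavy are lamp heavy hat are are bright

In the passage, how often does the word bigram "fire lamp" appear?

Scanning the 56 overlapping bigram windows for "fire lamp":
  position 6–7: fire lamp
  position 23–24: fire lamp
  position 25–26: fire lamp
  position 36–37: fire lamp
  position 48–49: fire lamp

5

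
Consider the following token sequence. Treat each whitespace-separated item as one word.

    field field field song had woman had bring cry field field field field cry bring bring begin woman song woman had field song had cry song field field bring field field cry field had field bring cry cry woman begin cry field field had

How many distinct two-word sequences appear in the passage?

44 tokens → 43 bigram windows in total.
Repeated bigrams (each contributes count−1 duplicates):
  field field: 8
  cry field: 3
  bring cry: 2
  field bring: 2
  field cry: 2
  field had: 2
  field song: 2
  had field: 2
  … (2 more repeated)
17 duplicate windows → 43 − 17 = 26 distinct.

26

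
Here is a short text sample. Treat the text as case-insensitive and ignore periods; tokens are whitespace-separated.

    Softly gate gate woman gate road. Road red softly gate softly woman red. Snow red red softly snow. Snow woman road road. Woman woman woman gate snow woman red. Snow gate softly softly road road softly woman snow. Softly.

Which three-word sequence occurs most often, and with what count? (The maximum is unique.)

"woman red snow", 2 times

Trigram frequencies (highest first):
  woman red snow: 2
  softly gate gate: 1
  gate gate woman: 1
  gate woman gate: 1
  woman gate road: 1
  gate road road: 1
  … (30 more, each ≤ 1)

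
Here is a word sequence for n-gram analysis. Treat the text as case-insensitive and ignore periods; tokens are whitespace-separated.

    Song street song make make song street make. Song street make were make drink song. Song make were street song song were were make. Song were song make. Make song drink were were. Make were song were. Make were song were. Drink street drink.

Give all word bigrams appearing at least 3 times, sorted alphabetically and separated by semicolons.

Bigram counts meeting the condition (at least 3 times):
  make song: 4
  make were: 4
  song make: 3
  song street: 3
  song were: 4
  were make: 4
  were song: 3

make song; make were; song make; song street; song were; were make; were song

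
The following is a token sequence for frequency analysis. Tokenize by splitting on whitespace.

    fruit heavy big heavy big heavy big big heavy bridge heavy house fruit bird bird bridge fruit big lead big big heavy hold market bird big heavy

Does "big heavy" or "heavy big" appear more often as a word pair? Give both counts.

"big heavy" (5 vs 3)

"big heavy": 5 occurrences
"heavy big": 3 occurrences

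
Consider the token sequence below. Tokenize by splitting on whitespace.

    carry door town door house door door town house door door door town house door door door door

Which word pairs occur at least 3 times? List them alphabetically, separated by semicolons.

Bigram counts meeting the condition (at least 3 times):
  door door: 6
  door town: 3
  house door: 3

door door; door town; house door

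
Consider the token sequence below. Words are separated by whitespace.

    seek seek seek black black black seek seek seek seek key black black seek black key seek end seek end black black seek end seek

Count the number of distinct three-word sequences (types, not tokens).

18

25 tokens → 23 trigram windows in total.
Repeated trigrams (each contributes count−1 duplicates):
  black black seek: 3
  seek seek seek: 3
  seek end seek: 2
5 duplicate windows → 23 − 5 = 18 distinct.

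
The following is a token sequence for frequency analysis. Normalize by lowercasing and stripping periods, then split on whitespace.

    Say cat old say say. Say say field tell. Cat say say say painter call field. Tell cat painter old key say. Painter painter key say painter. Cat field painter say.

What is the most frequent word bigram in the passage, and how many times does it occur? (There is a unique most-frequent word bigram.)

"say say", 5 times

Bigram frequencies (highest first):
  say say: 5
  say painter: 3
  field tell: 2
  tell cat: 2
  key say: 2
  say cat: 1
  … (15 more, each ≤ 1)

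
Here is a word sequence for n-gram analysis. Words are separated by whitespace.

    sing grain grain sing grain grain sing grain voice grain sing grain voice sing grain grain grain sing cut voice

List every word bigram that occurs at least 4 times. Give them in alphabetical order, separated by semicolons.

grain grain; grain sing; sing grain

Bigram counts meeting the condition (at least 4 times):
  grain grain: 4
  grain sing: 4
  sing grain: 5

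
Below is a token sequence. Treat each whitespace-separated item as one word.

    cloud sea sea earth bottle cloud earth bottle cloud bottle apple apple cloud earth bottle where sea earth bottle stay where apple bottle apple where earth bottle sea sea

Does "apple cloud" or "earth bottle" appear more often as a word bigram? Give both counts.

"earth bottle" (5 vs 1)

"apple cloud": 1 occurrence
"earth bottle": 5 occurrences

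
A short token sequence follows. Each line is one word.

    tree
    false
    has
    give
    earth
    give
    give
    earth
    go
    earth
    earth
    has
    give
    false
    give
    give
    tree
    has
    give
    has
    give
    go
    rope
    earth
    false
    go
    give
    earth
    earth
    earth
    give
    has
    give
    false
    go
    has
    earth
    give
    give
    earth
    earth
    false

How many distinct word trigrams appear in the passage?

35

42 tokens → 40 trigram windows in total.
Repeated trigrams (each contributes count−1 duplicates):
  earth give give: 2
  give earth earth: 2
  give give earth: 2
  give has give: 2
  has give false: 2
5 duplicate windows → 40 − 5 = 35 distinct.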